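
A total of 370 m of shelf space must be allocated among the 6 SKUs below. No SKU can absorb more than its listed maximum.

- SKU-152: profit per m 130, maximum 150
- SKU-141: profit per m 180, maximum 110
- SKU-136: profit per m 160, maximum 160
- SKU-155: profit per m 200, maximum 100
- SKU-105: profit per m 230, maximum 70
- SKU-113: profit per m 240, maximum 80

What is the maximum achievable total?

76700

Order the SKUs by profit per m: SKU-113 240 > SKU-105 230 > SKU-155 200 > SKU-141 180 > SKU-136 160 > SKU-152 130.
Give SKU-113 80 to hit its cap of 80 → 290 left.
Give SKU-105 70 to hit its cap of 70 → 220 left.
SKU-155 takes 100 to reach its cap of 100 → 120 left.
Give SKU-141 110 to hit its cap of 110 → 10 left.
Only 10 left; SKU-136 takes them to reach 10.
Total = 180×110 + 160×10 + 200×100 + 230×70 + 240×80 = 76700.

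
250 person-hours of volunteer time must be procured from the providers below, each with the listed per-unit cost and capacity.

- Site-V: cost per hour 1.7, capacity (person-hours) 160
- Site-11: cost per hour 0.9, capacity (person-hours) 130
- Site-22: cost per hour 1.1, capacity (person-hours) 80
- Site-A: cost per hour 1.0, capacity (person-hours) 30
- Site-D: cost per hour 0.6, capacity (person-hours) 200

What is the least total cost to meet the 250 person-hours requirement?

165

Fill from the cheapest provider first.
Site-D (0.6): use full 200 ; 50 person-hours to go.
Site-11 at 0.9: take 50 of its 130 ; requirement met.
Site-A, Site-22, Site-V: unused.
Cost = 200×0.6 + 50×0.9 = 165.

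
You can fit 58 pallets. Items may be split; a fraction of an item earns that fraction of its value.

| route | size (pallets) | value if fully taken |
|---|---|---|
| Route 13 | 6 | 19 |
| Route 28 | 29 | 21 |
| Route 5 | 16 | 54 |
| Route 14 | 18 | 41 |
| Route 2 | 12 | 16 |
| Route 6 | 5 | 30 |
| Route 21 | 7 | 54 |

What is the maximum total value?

Rank by value-to-size ratio: Route 21 54/7≈7.71, Route 6 30/5≈6, Route 5 54/16≈3.38, Route 13 19/6≈3.17, Route 14 41/18≈2.28, Route 2 16/12≈1.33, Route 28 21/29≈0.724.
Route 21: take in full, 7 pallets for value 54 ; 51 left.
Route 6: take in full, 5 pallets for value 30 ; 46 left.
All 16 pallets of Route 5 fit (value 54) ; 30 remain.
All 6 pallets of Route 13 fit (value 19) ; 24 remain.
All 18 pallets of Route 14 fit (value 41) ; 6 remain.
Fill the last 6 pallets with part of Route 2: 6/12 of it earns 8.
Total value = 206.

206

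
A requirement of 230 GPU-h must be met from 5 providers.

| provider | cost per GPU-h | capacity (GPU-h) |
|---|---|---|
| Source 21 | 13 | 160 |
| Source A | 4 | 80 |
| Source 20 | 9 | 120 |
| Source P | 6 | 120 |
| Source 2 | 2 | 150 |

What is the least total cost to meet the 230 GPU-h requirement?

620

Fill from the cheapest provider first.
Take 150 from Source 2 at 2 ; need 80 more.
Source A (4): use full 80 ; 0 GPU-h to go.
Source P, Source 20, Source 21: unused.
Cost = 150×2 + 80×4 = 620.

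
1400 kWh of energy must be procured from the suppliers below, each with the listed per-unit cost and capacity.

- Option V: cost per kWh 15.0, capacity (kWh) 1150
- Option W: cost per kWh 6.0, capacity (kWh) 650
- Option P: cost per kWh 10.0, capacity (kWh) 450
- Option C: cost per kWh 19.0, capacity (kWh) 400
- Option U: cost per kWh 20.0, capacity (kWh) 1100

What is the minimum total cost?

Cheapest first:
Option W at 6.0: take all 650 kWh ; 750 still needed.
Take 450 from Option P at 10.0 ; need 300 more.
Option V at 15.0: take 300 of its 1150 ; requirement met.
Option C, Option U: unused.
Cost = 650×6.0 + 450×10.0 + 300×15.0 = 12900.

12900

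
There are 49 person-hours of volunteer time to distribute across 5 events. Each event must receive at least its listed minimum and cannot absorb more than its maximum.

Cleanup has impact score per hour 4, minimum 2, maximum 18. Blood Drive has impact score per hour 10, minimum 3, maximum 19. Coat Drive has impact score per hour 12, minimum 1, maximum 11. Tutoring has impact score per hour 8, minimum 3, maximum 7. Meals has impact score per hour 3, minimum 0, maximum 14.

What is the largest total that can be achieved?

Meeting every minimum uses 2+3+1+3+0 = 9 person-hours, leaving 40.
Rank by impact score per hour: Coat Drive 12 > Blood Drive 10 > Tutoring 8 > Cleanup 4 > Meals 3.
Coat Drive: +10 to 11 (cap) → 30 left.
Blood Drive: +16 to 19 (cap) → 14 left.
Tutoring: +4 to 7 (cap) → 10 left.
Only 10 left; Cleanup takes them to reach 12.
Total = 4×12 + 10×19 + 12×11 + 8×7 = 426.

426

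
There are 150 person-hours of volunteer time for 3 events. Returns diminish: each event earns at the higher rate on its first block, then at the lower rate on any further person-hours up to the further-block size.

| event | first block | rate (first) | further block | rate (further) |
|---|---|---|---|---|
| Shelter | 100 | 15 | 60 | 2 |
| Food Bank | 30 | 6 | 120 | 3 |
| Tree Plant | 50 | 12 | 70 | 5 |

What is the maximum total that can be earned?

2100

Order all 6 blocks by rate: Shelter/T1 15 > Tree Plant/T1 12 > Food Bank/T1 6 > Tree Plant/T2 5 > Food Bank/T2 3 > Shelter/T2 2.
Fill Shelter T1 block (100 at 15) — 50 left.
Tree Plant/T1 (12): +50 — 0 left.
Total = 15×100 + 12×50 = 2100.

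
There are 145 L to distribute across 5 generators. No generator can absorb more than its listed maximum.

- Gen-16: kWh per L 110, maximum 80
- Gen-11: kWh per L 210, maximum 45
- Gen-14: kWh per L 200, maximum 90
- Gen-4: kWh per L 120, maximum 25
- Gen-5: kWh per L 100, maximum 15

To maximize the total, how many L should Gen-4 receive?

Order the generators by kWh per L: Gen-11 210 > Gen-14 200 > Gen-4 120 > Gen-16 110 > Gen-5 100.
Gen-11: +45 to 45 (cap) — 100 left.
Gen-14: +90 to 90 (cap) — 10 left.
Gen-4 has room for 25 but only 10 remain, so it gets 10.

10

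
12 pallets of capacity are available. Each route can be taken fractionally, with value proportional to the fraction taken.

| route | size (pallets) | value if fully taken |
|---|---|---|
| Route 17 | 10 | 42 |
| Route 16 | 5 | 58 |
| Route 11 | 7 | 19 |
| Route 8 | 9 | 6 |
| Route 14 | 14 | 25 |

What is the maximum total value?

87.4

Best value per unit of size first: Route 16 58/5≈11.6, Route 17 42/10≈4.2, Route 11 19/7≈2.71, Route 14 25/14≈1.79, Route 8 6/9≈0.667.
Take all of Route 16 (5 pallets, value 58) ; 7 pallets left.
7 pallets left: a 7/10 share of Route 17 gives 42×7/10 = 29.4.
Total value = 87.4.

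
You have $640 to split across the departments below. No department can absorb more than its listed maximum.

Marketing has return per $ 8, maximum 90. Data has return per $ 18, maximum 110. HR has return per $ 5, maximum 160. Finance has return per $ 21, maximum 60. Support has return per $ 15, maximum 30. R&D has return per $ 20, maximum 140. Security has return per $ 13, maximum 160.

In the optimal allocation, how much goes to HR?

Rank by return per $: Finance 21 > R&D 20 > Data 18 > Support 15 > Security 13 > Marketing 8 > HR 5.
Finance: +60 to 60 (cap) → 580 left.
Give R&D 140 to hit its cap of 140 → 440 left.
Data takes 110 to reach its cap of 110 → 330 left.
Support takes 30 to reach its cap of 30 → 300 left.
Security: +160 to 160 (cap) → 140 left.
Give Marketing 90 to hit its cap of 90 → 50 left.
HR has room for 160 but only 50 remain, so it gets 50.

50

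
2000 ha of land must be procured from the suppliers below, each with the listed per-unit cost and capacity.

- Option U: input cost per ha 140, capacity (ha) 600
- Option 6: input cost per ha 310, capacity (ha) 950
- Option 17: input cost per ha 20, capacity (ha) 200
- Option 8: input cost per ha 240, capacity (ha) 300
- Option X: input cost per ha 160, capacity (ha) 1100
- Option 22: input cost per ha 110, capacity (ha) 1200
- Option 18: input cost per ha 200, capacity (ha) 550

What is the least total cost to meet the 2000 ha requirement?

220000

Cheapest first:
Option 17 (20): use full 200 → 1800 ha to go.
Take 1200 from Option 22 at 110 → need 600 more.
Option U at 140: take all 600 ha → 0 still needed.
Option X, Option 18, Option 8, Option 6: unused.
Cost = 200×20 + 1200×110 + 600×140 = 220000.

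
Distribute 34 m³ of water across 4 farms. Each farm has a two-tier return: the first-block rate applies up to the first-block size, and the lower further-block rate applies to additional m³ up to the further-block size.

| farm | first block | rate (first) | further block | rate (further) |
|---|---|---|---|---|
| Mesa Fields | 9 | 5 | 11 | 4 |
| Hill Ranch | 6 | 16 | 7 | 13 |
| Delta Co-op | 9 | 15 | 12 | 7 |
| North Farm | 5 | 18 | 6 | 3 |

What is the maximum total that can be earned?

Treat each block as its own option and order by rate: North Farm/first 18 > Hill Ranch/first 16 > Delta Co-op/first 15 > Hill Ranch/second 13 > Delta Co-op/second 7 > Mesa Fields/first 5 > Mesa Fields/second 4 > North Farm/second 3.
North Farm/first (18): +5 ; 29 left.
Hill Ranch first at 16: fill all 6 ; 23 left.
Delta Co-op first at 15: fill all 9 ; 14 left.
Fill Hill Ranch second block (7 at 13) ; 7 left.
Delta Co-op second at 7: only 7 left, fill 7.
Total = 18×5 + 16×6 + 15×9 + 13×7 + 7×7 = 461.

461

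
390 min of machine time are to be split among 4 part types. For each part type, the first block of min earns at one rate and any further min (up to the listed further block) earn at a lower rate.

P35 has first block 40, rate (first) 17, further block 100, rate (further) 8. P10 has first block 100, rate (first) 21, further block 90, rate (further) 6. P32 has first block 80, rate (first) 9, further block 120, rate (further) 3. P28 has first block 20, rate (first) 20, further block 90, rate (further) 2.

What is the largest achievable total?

Order all 8 blocks by rate: P10/first 21 > P28/first 20 > P35/first 17 > P32/first 9 > P35/second 8 > P10/second 6 > P32/second 3 > P28/second 2.
P10 first at 21: fill all 100 — 290 left.
P28 first at 20: fill all 20 — 270 left.
P35 first at 17: fill all 40 — 230 left.
P32/first (9): +80 — 150 left.
Fill P35 second block (100 at 8) — 50 left.
P10/second: +50 of 90 at 6; pool empty.
Total = 21×100 + 20×20 + 17×40 + 9×80 + 8×100 + 6×50 = 5000.

5000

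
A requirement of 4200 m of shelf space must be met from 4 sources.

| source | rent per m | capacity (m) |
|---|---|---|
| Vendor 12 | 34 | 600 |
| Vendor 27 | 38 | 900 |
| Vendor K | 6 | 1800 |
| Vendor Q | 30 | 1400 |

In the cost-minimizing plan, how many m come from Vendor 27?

400

Cheapest first:
Vendor K (6): use full 1800 — 2400 m to go.
Vendor Q (30): use full 1400 — 1000 m to go.
Vendor 12 at 34: take all 600 m — 400 still needed.
Vendor 27 at 38: take 400 of its 900 — requirement met.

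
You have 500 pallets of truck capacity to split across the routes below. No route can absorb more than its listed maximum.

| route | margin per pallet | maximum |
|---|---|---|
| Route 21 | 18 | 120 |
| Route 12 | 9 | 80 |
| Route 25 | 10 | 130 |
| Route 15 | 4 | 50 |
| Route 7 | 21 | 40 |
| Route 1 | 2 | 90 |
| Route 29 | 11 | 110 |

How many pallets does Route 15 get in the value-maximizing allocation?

20

Rank by margin per pallet: Route 7 21 > Route 21 18 > Route 29 11 > Route 25 10 > Route 12 9 > Route 15 4 > Route 1 2.
Give Route 7 40 to hit its cap of 40 ; 460 left.
Route 21 takes 120 to reach its cap of 120 ; 340 left.
Route 29: +110 to 110 (cap) ; 230 left.
Route 25 takes 130 to reach its cap of 130 ; 100 left.
Route 12 takes 80 to reach its cap of 80 ; 20 left.
Route 15 has room for 50 but only 20 remain, so it gets 20.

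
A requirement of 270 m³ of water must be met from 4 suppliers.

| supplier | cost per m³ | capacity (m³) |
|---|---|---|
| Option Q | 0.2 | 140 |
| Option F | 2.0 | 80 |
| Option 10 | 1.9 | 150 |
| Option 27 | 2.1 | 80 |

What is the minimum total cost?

Use suppliers in increasing cost order.
Option Q (0.2): use full 140 — 130 m³ to go.
Take 130 from Option 10 at 1.9 to finish.
Option F, Option 27: unused.
Cost = 140×0.2 + 130×1.9 = 275.

275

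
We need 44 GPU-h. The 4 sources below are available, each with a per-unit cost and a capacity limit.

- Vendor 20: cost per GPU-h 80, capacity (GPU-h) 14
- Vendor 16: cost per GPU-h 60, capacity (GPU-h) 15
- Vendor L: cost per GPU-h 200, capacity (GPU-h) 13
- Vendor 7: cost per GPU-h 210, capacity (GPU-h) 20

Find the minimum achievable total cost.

5040

Use sources in increasing cost order.
Take 15 from Vendor 16 at 60 ; need 29 more.
Vendor 20 at 80: take all 14 GPU-h ; 15 still needed.
Vendor L (200): use full 13 ; 2 GPU-h to go.
Take 2 from Vendor 7 at 210 to finish.
Cost = 15×60 + 14×80 + 13×200 + 2×210 = 5040.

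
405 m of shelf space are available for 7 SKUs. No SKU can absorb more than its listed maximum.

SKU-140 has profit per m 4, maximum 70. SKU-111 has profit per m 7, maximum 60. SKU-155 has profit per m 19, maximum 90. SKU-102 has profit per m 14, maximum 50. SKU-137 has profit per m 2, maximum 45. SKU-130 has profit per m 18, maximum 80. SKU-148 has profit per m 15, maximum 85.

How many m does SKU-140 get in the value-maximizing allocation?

40

Rank by profit per m: SKU-155 19 > SKU-130 18 > SKU-148 15 > SKU-102 14 > SKU-111 7 > SKU-140 4 > SKU-137 2.
SKU-155: +90 to 90 (cap) → 315 left.
SKU-130 takes 80 to reach its cap of 80 → 235 left.
SKU-148: +85 to 85 (cap) → 150 left.
SKU-102: +50 to 50 (cap) → 100 left.
SKU-111: +60 to 60 (cap) → 40 left.
SKU-140 has room for 70 but only 40 remain, so it gets 40.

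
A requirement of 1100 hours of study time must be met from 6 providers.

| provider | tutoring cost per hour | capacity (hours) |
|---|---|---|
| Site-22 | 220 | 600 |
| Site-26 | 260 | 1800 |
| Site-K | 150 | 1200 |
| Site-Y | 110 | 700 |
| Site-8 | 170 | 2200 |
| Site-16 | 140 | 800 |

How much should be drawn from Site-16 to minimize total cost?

400

Cheapest first:
Site-Y (110): use full 700 ; 400 hours to go.
Site-16 at 140: take 400 of its 800 ; requirement met.
Site-K, Site-8, Site-22, Site-26: unused.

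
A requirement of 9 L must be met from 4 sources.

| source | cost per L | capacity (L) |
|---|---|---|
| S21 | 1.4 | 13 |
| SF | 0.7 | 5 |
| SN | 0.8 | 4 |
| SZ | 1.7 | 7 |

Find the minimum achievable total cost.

6.7

Use sources in increasing cost order.
SF (0.7): use full 5 — 4 L to go.
Take 4 from SN at 0.8 — need 0 more.
S21, SZ: unused.
Cost = 5×0.7 + 4×0.8 = 6.7.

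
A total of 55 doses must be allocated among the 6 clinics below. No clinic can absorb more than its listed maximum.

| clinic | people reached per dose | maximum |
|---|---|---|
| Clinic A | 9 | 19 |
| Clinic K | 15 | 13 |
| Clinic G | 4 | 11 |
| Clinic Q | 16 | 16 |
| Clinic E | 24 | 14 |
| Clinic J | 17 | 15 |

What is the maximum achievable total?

Highest people reached per dose first: Clinic E 24 > Clinic J 17 > Clinic Q 16 > Clinic K 15 > Clinic A 9 > Clinic G 4.
Clinic E: +14 to 14 (cap) → 41 left.
Give Clinic J 15 to hit its cap of 15 → 26 left.
Clinic Q: +16 to 16 (cap) → 10 left.
Clinic K has room for 13 but only 10 remain, so it gets 10.
Total = 15×10 + 16×16 + 24×14 + 17×15 = 997.

997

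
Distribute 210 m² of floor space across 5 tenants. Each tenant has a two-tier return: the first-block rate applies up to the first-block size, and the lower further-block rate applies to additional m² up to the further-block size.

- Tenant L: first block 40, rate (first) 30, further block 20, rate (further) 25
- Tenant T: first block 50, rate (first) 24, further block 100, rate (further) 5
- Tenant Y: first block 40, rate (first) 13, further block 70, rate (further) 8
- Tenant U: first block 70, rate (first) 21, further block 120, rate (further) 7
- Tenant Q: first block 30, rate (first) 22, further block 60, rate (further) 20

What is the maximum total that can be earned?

Treat each block as its own option and order by rate: Tenant L/tier1 30 > Tenant L/tier2 25 > Tenant T/tier1 24 > Tenant Q/tier1 22 > Tenant U/tier1 21 > Tenant Q/tier2 20 > Tenant Y/tier1 13 > Tenant Y/tier2 8 > Tenant U/tier2 7 > Tenant T/tier2 5.
Tenant L/tier1 (30): +40 ; 170 left.
Fill Tenant L tier2 block (20 at 25) ; 150 left.
Tenant T/tier1 (24): +50 ; 100 left.
Tenant Q/tier1 (22): +30 ; 70 left.
Tenant U tier1 at 21: fill all 70 ; 0 left.
Total = 30×40 + 25×20 + 24×50 + 22×30 + 21×70 = 5030.

5030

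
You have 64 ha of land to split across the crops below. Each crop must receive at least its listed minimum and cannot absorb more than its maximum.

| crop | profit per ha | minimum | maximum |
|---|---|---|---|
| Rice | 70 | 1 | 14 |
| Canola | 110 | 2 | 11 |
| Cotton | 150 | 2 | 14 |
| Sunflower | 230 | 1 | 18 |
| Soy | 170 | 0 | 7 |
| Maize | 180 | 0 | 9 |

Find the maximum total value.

Meeting every minimum uses 1+2+2+1+0+0 = 6 ha, leaving 58.
Highest profit per ha first: Sunflower 230 > Maize 180 > Soy 170 > Cotton 150 > Canola 110 > Rice 70.
Sunflower takes 17 more to reach its cap of 18 ; 41 left.
Give Maize 9 more to hit its cap of 9 ; 32 left.
Soy: +7 to 7 (cap) ; 25 left.
Cotton: +12 to 14 (cap) ; 13 left.
Give Canola 9 more to hit its cap of 11 ; 4 left.
Rice: +4 (room for 13) → 5. Pool exhausted.
Total = 70×5 + 110×11 + 150×14 + 230×18 + 170×7 + 180×9 = 10610.

10610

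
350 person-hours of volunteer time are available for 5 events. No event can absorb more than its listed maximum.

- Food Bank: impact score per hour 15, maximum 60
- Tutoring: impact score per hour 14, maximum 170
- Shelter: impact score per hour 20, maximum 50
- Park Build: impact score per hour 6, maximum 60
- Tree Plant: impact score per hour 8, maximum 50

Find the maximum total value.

Highest impact score per hour first: Shelter 20 > Food Bank 15 > Tutoring 14 > Tree Plant 8 > Park Build 6.
Shelter: +50 to 50 (cap) → 300 left.
Give Food Bank 60 to hit its cap of 60 → 240 left.
Give Tutoring 170 to hit its cap of 170 → 70 left.
Give Tree Plant 50 to hit its cap of 50 → 20 left.
Park Build: +20 (room for 60) → 20. Pool exhausted.
Total = 15×60 + 14×170 + 20×50 + 6×20 + 8×50 = 4800.

4800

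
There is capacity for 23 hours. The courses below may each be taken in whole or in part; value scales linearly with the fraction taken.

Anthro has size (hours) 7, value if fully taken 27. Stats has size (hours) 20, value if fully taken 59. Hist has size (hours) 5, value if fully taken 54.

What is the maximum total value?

113.45

Best value per unit of size first: Hist 54/5≈10.8, Anthro 27/7≈3.86, Stats 59/20≈2.95.
All 5 hours of Hist fit (value 54) ; 18 remain.
Take all of Anthro (7 hours, value 27) ; 11 hours left.
11 hours left: a 11/20 share of Stats gives 59×11/20 = 32.45.
Total value = 113.45.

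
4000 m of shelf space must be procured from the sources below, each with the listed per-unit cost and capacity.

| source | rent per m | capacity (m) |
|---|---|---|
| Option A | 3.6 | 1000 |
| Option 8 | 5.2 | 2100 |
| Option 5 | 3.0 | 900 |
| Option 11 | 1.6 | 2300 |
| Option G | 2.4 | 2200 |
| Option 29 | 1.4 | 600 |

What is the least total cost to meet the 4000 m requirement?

Fill from the cheapest source first.
Option 29 at 1.4: take all 600 m ; 3400 still needed.
Option 11 at 1.6: take all 2300 m ; 1100 still needed.
Option G at 2.4: take 1100 of its 2200 ; requirement met.
Option 5, Option A, Option 8: unused.
Cost = 600×1.4 + 2300×1.6 + 1100×2.4 = 7160.

7160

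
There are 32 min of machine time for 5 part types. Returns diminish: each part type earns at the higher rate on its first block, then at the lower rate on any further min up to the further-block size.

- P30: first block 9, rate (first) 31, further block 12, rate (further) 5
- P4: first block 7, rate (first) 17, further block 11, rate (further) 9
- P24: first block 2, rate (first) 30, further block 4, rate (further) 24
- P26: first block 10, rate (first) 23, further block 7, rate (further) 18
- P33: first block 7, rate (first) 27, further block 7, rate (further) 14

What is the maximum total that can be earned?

854

Order all 10 blocks by rate: P30/tier1 31 > P24/tier1 30 > P33/tier1 27 > P24/tier2 24 > P26/tier1 23 > P26/tier2 18 > P4/tier1 17 > P33/tier2 14 > P4/tier2 9 > P30/tier2 5.
P30/tier1 (31): +9 ; 23 left.
P24/tier1 (30): +2 ; 21 left.
P33/tier1 (27): +7 ; 14 left.
P24 tier2 at 24: fill all 4 ; 10 left.
P26/tier1 (23): +10 ; 0 left.
Total = 31×9 + 30×2 + 27×7 + 24×4 + 23×10 = 854.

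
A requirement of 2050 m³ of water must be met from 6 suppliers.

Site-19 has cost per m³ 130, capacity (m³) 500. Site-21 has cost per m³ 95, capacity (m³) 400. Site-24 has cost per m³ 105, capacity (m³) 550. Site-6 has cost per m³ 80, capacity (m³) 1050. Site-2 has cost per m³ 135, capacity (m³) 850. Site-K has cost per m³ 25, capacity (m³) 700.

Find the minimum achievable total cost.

130000

Fill from the cheapest supplier first.
Take 700 from Site-K at 25 ; need 1350 more.
Site-6 at 80: take all 1050 m³ ; 300 still needed.
Site-21 (95): take the remaining 300 ; done.
Site-24, Site-19, Site-2: unused.
Cost = 700×25 + 1050×80 + 300×95 = 130000.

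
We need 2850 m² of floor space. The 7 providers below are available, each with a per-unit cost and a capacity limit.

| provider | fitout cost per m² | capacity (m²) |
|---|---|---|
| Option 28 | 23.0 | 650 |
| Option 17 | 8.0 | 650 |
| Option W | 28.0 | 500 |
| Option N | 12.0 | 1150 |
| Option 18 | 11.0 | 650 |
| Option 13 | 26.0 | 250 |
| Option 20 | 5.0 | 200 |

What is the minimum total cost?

Use providers in increasing cost order.
Option 20 at 5.0: take all 200 m² — 2650 still needed.
Option 17 (8.0): use full 650 — 2000 m² to go.
Take 650 from Option 18 at 11.0 — need 1350 more.
Take 1150 from Option N at 12.0 — need 200 more.
Option 28 at 23.0: take 200 of its 650 — requirement met.
Option 13, Option W: unused.
Cost = 200×5.0 + 650×8.0 + 650×11.0 + 1150×12.0 + 200×23.0 = 31750.

31750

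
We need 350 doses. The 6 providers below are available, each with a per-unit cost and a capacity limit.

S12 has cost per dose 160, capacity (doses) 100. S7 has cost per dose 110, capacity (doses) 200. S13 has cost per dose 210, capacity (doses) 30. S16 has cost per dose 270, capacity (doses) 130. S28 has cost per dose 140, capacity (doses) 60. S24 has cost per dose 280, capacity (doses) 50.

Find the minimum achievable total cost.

Use providers in increasing cost order.
S7 at 110: take all 200 doses — 150 still needed.
S28 at 140: take all 60 doses — 90 still needed.
S12 (160): take the remaining 90 — done.
S13, S16, S24: unused.
Cost = 200×110 + 60×140 + 90×160 = 44800.

44800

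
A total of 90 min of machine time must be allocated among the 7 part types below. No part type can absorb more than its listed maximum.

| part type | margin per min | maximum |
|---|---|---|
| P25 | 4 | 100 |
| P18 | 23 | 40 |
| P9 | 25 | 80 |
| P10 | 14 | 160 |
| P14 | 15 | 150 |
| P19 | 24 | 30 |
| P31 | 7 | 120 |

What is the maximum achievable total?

2240

Order the part types by margin per min: P9 25 > P19 24 > P18 23 > P14 15 > P10 14 > P31 7 > P25 4.
P9: +80 to 80 (cap) ; 10 left.
P19: +10 (room for 30) → 10. Pool exhausted.
Total = 25×80 + 24×10 = 2240.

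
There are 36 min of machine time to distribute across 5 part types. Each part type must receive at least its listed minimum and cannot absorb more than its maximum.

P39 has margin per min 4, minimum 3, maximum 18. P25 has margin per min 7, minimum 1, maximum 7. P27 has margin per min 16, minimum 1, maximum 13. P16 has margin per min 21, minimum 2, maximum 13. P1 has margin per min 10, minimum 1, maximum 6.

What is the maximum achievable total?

560

Meeting every minimum uses 3+1+1+2+1 = 8 min, leaving 28.
Rank by margin per min: P16 21 > P27 16 > P1 10 > P25 7 > P39 4.
Give P16 11 more to hit its cap of 13 ; 17 left.
P27: +12 to 13 (cap) ; 5 left.
P1: +5 to 6 (cap) ; 0 left.
Total = 4×3 + 7×1 + 16×13 + 21×13 + 10×6 = 560.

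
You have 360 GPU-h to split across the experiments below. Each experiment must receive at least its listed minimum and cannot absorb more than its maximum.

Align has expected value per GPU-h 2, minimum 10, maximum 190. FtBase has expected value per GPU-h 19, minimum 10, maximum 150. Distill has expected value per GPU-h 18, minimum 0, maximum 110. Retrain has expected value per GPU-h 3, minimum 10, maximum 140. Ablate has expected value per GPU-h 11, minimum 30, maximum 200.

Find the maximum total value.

5760

Meeting every minimum uses 10+10+0+10+30 = 60 GPU-h, leaving 300.
Order the experiments by expected value per GPU-h: FtBase 19 > Distill 18 > Ablate 11 > Retrain 3 > Align 2.
Give FtBase 140 more to hit its cap of 150 ; 160 left.
Distill takes 110 more to reach its cap of 110 ; 50 left.
Only 50 left; Ablate takes them to reach 80.
Total = 2×10 + 19×150 + 18×110 + 3×10 + 11×80 = 5760.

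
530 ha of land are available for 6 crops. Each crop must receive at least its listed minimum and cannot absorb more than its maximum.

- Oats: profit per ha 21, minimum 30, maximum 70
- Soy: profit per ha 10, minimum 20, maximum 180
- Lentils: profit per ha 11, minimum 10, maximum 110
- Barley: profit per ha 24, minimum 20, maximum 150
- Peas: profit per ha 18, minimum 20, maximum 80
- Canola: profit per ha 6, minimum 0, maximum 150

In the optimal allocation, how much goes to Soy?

Meeting every minimum uses 30+20+10+20+20+0 = 100 ha, leaving 430.
Rank by profit per ha: Barley 24 > Oats 21 > Peas 18 > Lentils 11 > Soy 10 > Canola 6.
Barley: +130 to 150 (cap) ; 300 left.
Give Oats 40 more to hit its cap of 70 ; 260 left.
Peas takes 60 more to reach its cap of 80 ; 200 left.
Lentils takes 100 more to reach its cap of 110 ; 100 left.
Soy: +100 (room for 160) → 120. Pool exhausted.

120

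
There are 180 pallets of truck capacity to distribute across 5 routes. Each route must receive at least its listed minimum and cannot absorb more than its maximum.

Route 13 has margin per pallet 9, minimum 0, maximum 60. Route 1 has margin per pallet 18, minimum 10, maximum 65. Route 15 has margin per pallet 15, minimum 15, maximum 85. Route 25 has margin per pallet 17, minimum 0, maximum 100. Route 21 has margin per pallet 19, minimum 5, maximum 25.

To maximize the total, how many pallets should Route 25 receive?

Meeting every minimum uses 0+10+15+0+5 = 30 pallets, leaving 150.
Order the routes by margin per pallet: Route 21 19 > Route 1 18 > Route 25 17 > Route 15 15 > Route 13 9.
Route 21 takes 20 more to reach its cap of 25 — 130 left.
Give Route 1 55 more to hit its cap of 65 — 75 left.
Route 25: +75 (room for 100) → 75. Pool exhausted.

75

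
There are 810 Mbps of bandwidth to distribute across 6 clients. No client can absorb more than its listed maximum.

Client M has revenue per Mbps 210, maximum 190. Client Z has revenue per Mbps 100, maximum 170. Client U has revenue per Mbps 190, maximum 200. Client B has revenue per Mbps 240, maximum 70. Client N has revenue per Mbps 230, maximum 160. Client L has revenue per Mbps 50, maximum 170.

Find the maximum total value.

Highest revenue per Mbps first: Client B 240 > Client N 230 > Client M 210 > Client U 190 > Client Z 100 > Client L 50.
Client B takes 70 to reach its cap of 70 → 740 left.
Give Client N 160 to hit its cap of 160 → 580 left.
Client M takes 190 to reach its cap of 190 → 390 left.
Client U takes 200 to reach its cap of 200 → 190 left.
Client Z takes 170 to reach its cap of 170 → 20 left.
Client L: +20 (room for 170) → 20. Pool exhausted.
Total = 210×190 + 100×170 + 190×200 + 240×70 + 230×160 + 50×20 = 149500.

149500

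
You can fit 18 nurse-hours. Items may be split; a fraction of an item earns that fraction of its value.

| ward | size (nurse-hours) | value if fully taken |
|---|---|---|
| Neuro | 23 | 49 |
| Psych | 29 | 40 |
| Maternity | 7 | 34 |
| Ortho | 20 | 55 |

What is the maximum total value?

64.25

Sort by value density: Maternity 34/7≈4.86, Ortho 55/20≈2.75, Neuro 49/23≈2.13, Psych 40/29≈1.38.
All 7 nurse-hours of Maternity fit (value 34) — 11 remain.
Fill the last 11 nurse-hours with part of Ortho: 11/20 of it earns 30.25.
Total value = 64.25.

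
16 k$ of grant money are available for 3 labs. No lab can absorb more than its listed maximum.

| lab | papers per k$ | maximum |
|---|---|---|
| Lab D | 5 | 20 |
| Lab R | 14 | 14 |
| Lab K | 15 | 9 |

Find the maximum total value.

Highest papers per k$ first: Lab K 15 > Lab R 14 > Lab D 5.
Lab K: +9 to 9 (cap) ; 7 left.
Lab R has room for 14 but only 7 remain, so it gets 7.
Total = 14×7 + 15×9 = 233.

233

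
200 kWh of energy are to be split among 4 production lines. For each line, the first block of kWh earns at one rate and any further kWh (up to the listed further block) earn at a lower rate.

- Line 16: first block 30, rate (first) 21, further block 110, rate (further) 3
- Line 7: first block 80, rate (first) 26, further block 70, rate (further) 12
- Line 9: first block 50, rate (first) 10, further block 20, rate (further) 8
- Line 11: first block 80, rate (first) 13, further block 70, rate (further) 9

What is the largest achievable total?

Rank every tier by rate: Line 7/first 26 > Line 16/first 21 > Line 11/first 13 > Line 7/second 12 > Line 9/first 10 > Line 11/second 9 > Line 9/second 8 > Line 16/second 3.
Fill Line 7 first block (80 at 26) — 120 left.
Fill Line 16 first block (30 at 21) — 90 left.
Fill Line 11 first block (80 at 13) — 10 left.
Line 7 second at 12: only 10 left, fill 10.
Total = 26×80 + 21×30 + 13×80 + 12×10 = 3870.

3870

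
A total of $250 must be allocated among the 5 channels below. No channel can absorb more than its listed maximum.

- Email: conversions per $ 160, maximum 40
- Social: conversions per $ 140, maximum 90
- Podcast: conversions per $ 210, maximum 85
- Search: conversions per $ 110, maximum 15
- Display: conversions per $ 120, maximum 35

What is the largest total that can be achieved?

41050

Order the channels by conversions per $: Podcast 210 > Email 160 > Social 140 > Display 120 > Search 110.
Give Podcast 85 to hit its cap of 85 → 165 left.
Email takes 40 to reach its cap of 40 → 125 left.
Social: +90 to 90 (cap) → 35 left.
Display: +35 to 35 (cap) → 0 left.
Total = 160×40 + 140×90 + 210×85 + 120×35 = 41050.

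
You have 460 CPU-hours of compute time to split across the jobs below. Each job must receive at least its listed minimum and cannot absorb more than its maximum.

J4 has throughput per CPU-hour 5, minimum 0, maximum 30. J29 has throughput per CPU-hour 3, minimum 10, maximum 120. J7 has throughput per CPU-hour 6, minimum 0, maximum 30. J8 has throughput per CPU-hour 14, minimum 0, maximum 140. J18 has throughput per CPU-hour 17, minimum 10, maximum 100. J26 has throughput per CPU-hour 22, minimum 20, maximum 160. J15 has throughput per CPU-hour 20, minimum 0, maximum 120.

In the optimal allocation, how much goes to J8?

70

Meeting every minimum uses 0+10+0+0+10+20+0 = 40 CPU-hours, leaving 420.
Order the jobs by throughput per CPU-hour: J26 22 > J15 20 > J18 17 > J8 14 > J7 6 > J4 5 > J29 3.
J26 takes 140 more to reach its cap of 160 → 280 left.
Give J15 120 more to hit its cap of 120 → 160 left.
J18: +90 to 100 (cap) → 70 left.
J8 has room for 140 more but only 70 remain, so it gets 70.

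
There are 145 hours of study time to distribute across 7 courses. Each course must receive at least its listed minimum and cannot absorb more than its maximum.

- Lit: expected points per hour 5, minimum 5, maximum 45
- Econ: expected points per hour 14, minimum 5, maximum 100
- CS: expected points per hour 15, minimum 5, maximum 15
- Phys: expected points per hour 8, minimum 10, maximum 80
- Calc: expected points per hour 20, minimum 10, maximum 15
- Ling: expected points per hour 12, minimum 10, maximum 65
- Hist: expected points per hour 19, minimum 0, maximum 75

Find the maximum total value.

Meeting every minimum uses 5+5+5+10+10+10+0 = 45 hours, leaving 100.
Rank by expected points per hour: Calc 20 > Hist 19 > CS 15 > Econ 14 > Ling 12 > Phys 8 > Lit 5.
Give Calc 5 more to hit its cap of 15 → 95 left.
Hist takes 75 more to reach its cap of 75 → 20 left.
CS takes 10 more to reach its cap of 15 → 10 left.
Econ has room for 95 more but only 10 remain, so it gets 15.
Total = 5×5 + 14×15 + 15×15 + 8×10 + 20×15 + 12×10 + 19×75 = 2385.

2385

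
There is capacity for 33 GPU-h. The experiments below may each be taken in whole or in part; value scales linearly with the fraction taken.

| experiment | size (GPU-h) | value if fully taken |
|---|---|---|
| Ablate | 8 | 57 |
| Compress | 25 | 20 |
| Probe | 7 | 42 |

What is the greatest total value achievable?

Rank by value-to-size ratio: Ablate 57/8≈7.12, Probe 42/7≈6, Compress 20/25≈0.8.
All 8 GPU-h of Ablate fit (value 57) ; 25 remain.
Take all of Probe (7 GPU-h, value 42) ; 18 GPU-h left.
Fill the last 18 GPU-h with part of Compress: 18/25 of it earns 14.4.
Total value = 113.4.

113.4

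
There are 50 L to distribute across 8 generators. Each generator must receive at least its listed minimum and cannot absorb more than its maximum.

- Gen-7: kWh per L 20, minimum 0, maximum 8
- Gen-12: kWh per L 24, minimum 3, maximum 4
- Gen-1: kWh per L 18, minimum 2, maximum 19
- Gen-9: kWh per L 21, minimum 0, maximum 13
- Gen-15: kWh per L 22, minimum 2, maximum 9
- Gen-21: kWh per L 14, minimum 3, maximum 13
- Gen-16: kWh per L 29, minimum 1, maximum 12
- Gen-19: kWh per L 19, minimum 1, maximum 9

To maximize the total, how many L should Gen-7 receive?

Meeting every minimum uses 0+3+2+0+2+3+1+1 = 12 L, leaving 38.
Rank by kWh per L: Gen-16 29 > Gen-12 24 > Gen-15 22 > Gen-9 21 > Gen-7 20 > Gen-19 19 > Gen-1 18 > Gen-21 14.
Give Gen-16 11 more to hit its cap of 12 → 27 left.
Gen-12 takes 1 more to reach its cap of 4 → 26 left.
Gen-15: +7 to 9 (cap) → 19 left.
Give Gen-9 13 more to hit its cap of 13 → 6 left.
Gen-7 has room for 8 more but only 6 remain, so it gets 6.

6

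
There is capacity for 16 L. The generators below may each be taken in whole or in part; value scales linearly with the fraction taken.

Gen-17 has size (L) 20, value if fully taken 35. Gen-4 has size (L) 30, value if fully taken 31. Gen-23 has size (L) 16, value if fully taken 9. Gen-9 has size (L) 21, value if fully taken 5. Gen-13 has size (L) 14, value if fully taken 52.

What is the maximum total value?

55.5

Best value per unit of size first: Gen-13 52/14≈3.71, Gen-17 35/20≈1.75, Gen-4 31/30≈1.03, Gen-23 9/16≈0.562, Gen-9 5/21≈0.238.
Gen-13: take in full, 14 L for value 52 → 2 left.
2 L left: a 2/20 share of Gen-17 gives 35×2/20 = 3.5.
Total value = 55.5.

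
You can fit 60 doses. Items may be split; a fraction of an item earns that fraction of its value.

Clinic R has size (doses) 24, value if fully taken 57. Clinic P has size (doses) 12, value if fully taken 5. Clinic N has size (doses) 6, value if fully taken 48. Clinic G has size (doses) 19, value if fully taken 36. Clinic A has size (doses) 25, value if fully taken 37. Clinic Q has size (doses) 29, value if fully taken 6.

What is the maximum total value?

Rank by value-to-size ratio: Clinic N 48/6≈8, Clinic R 57/24≈2.38, Clinic G 36/19≈1.89, Clinic A 37/25≈1.48, Clinic P 5/12≈0.417, Clinic Q 6/29≈0.207.
Clinic N: take in full, 6 doses for value 48 ; 54 left.
All 24 doses of Clinic R fit (value 57) ; 30 remain.
Clinic G: take in full, 19 doses for value 36 ; 11 left.
Only 11 doses remain; take 11/25 of Clinic A for value 37×11/25 = 16.28.
Total value = 157.28.

157.28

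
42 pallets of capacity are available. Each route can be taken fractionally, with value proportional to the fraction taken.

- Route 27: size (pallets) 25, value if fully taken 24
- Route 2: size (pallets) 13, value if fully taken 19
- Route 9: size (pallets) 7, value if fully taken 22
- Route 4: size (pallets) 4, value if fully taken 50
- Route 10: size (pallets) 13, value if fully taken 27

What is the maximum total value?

122.8

Rank by value-to-size ratio: Route 4 50/4≈12.5, Route 9 22/7≈3.14, Route 10 27/13≈2.08, Route 2 19/13≈1.46, Route 27 24/25≈0.96.
Take all of Route 4 (4 pallets, value 50) → 38 pallets left.
Take all of Route 9 (7 pallets, value 22) → 31 pallets left.
Route 10: take in full, 13 pallets for value 27 → 18 left.
Route 2: take in full, 13 pallets for value 19 → 5 left.
Fill the last 5 pallets with part of Route 27: 5/25 of it earns 4.8.
Total value = 122.8.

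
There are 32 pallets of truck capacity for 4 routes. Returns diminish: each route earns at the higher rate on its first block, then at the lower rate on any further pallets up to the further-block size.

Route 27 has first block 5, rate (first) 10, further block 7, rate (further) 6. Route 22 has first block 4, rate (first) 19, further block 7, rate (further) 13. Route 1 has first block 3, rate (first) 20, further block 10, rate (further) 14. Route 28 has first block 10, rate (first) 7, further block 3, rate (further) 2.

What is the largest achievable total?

Rank every tier by rate: Route 1/tier1 20 > Route 22/tier1 19 > Route 1/tier2 14 > Route 22/tier2 13 > Route 27/tier1 10 > Route 28/tier1 7 > Route 27/tier2 6 > Route 28/tier2 2.
Route 1 tier1 at 20: fill all 3 ; 29 left.
Route 22 tier1 at 19: fill all 4 ; 25 left.
Route 1/tier2 (14): +10 ; 15 left.
Route 22 tier2 at 13: fill all 7 ; 8 left.
Fill Route 27 tier1 block (5 at 10) ; 3 left.
3 remain; put them into Route 28 tier1 at 7.
Total = 20×3 + 19×4 + 14×10 + 13×7 + 10×5 + 7×3 = 438.

438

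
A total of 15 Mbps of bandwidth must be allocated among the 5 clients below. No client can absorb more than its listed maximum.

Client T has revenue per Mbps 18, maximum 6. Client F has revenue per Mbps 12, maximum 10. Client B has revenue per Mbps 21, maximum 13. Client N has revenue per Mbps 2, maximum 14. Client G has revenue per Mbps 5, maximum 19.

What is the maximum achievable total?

Highest revenue per Mbps first: Client B 21 > Client T 18 > Client F 12 > Client G 5 > Client N 2.
Give Client B 13 to hit its cap of 13 ; 2 left.
Client T has room for 6 but only 2 remain, so it gets 2.
Total = 18×2 + 21×13 = 309.

309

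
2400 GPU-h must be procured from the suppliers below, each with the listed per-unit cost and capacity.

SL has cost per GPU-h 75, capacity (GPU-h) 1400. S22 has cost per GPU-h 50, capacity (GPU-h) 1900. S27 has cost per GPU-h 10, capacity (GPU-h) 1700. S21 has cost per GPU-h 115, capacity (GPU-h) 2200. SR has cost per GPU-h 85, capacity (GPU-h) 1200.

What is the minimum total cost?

52000

Cheapest first:
S27 (10): use full 1700 — 700 GPU-h to go.
S22 (50): take the remaining 700 — done.
SL, SR, S21: unused.
Cost = 1700×10 + 700×50 = 52000.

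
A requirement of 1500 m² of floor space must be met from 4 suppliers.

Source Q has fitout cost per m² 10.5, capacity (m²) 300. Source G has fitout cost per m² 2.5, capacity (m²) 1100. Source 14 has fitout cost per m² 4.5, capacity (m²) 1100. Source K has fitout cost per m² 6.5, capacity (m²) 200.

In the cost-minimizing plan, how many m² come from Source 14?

Fill from the cheapest supplier first.
Source G (2.5): use full 1100 ; 400 m² to go.
Take 400 from Source 14 at 4.5 to finish.
Source K, Source Q: unused.

400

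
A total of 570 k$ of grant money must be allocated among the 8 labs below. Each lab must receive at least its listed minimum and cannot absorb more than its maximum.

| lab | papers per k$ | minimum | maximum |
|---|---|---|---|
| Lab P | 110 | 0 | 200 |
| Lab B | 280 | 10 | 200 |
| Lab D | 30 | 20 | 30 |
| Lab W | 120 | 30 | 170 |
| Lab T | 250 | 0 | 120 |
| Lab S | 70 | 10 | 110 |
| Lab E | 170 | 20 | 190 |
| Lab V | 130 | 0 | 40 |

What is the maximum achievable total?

123200

Meeting every minimum uses 0+10+20+30+0+10+20+0 = 90 k$, leaving 480.
Highest papers per k$ first: Lab B 280 > Lab T 250 > Lab E 170 > Lab V 130 > Lab W 120 > Lab P 110 > Lab S 70 > Lab D 30.
Lab B takes 190 more to reach its cap of 200 ; 290 left.
Lab T: +120 to 120 (cap) ; 170 left.
Lab E takes 170 more to reach its cap of 190 ; 0 left.
Total = 280×200 + 30×20 + 120×30 + 250×120 + 70×10 + 170×190 = 123200.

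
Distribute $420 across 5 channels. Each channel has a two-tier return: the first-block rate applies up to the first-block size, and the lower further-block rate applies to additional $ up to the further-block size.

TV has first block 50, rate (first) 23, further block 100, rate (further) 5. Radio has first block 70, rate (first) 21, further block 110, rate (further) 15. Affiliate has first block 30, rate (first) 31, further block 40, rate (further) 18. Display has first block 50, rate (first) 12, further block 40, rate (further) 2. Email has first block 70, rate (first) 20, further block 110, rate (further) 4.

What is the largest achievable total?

Order all 10 blocks by rate: Affiliate/first 31 > TV/first 23 > Radio/first 21 > Email/first 20 > Affiliate/second 18 > Radio/second 15 > Display/first 12 > TV/second 5 > Email/second 4 > Display/second 2.
Affiliate first at 31: fill all 30 → 390 left.
TV first at 23: fill all 50 → 340 left.
Radio/first (21): +70 → 270 left.
Email first at 20: fill all 70 → 200 left.
Affiliate second at 18: fill all 40 → 160 left.
Radio/second (15): +110 → 50 left.
Fill Display first block (50 at 12) → 0 left.
Total = 31×30 + 23×50 + 21×70 + 20×70 + 18×40 + 15×110 + 12×50 = 7920.

7920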